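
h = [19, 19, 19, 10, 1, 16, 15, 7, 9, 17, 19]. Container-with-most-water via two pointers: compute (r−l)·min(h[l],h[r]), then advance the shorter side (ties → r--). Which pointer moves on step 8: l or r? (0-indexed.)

[0,10] min(19,19)*10=190 best=190 * → r--
[0,9] min(19,17)*9=153 best=190 → r--
[0,8] min(19,9)*8=72 best=190 → r--
[0,7] min(19,7)*7=49 best=190 → r--
[0,6] min(19,15)*6=90 best=190 → r--
[0,5] min(19,16)*5=80 best=190 → r--
[0,4] min(19,1)*4=4 best=190 → r--
[0,3] min(19,10)*3=30 best=190 → r--

r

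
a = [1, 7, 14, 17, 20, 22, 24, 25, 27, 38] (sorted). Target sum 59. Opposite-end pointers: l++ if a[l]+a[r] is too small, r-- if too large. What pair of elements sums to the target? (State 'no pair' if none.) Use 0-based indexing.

no pair

l=0 r=9: 1+38=39 <59, l++
l=1 r=9: 7+38=45 <59, l++
l=2 r=9: 14+38=52 <59, l++
l=3 r=9: 17+38=55 <59, l++
l=4 r=9: 20+38=58 <59, l++
l=5 r=9: 22+38=60 >59, r--
l=5 r=8: 22+27=49 <59, l++
l=6 r=8: 24+27=51 <59, l++
l=7 r=8: 25+27=52 <59, l++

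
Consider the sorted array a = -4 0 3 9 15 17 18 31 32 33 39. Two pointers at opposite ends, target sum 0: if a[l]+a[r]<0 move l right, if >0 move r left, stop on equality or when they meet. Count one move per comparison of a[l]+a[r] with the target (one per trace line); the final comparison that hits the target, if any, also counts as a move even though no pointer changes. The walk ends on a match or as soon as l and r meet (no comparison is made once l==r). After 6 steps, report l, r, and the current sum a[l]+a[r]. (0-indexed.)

l=0, r=4, sum=11

l=0 r=10: -4+39=35 >0, r--
l=0 r=9: -4+33=29 >0, r--
l=0 r=8: -4+32=28 >0, r--
l=0 r=7: -4+31=27 >0, r--
l=0 r=6: -4+18=14 >0, r--
l=0 r=5: -4+17=13 >0, r--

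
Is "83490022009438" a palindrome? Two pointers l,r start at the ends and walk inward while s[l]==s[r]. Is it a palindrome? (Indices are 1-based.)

[1,14] '8'=='8' → l++,r--
[2,13] '3'=='3' → l++,r--
[3,12] '4'=='4' → l++,r--
[4,11] '9'=='9' → l++,r--
[5,10] '0'=='0' → l++,r--
[6,9] '0'=='0' → l++,r--
[7,8] '2'=='2' → l++,r--

palindrome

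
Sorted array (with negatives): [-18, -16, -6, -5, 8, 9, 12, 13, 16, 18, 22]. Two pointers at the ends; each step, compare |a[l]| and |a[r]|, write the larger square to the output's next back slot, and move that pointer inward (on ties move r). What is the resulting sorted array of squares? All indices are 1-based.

l=1 r=11: |-18|<=|22| out[11]=484, r--
l=1 r=10: |-18|<=|18| out[10]=324, r--
l=1 r=9: |-18|>|16| out[9]=324, l++
l=2 r=9: |-16|<=|16| out[8]=256, r--
l=2 r=8: |-16|>|13| out[7]=256, l++
l=3 r=8: |-6|<=|13| out[6]=169, r--
l=3 r=7: |-6|<=|12| out[5]=144, r--
l=3 r=6: |-6|<=|9| out[4]=81, r--
l=3 r=5: |-6|<=|8| out[3]=64, r--
l=3 r=4: |-6|>|-5| out[2]=36, l++
l=4 r=4: |-5|<=|-5| out[1]=25, r--

[25, 36, 64, 81, 144, 169, 256, 256, 324, 324, 484]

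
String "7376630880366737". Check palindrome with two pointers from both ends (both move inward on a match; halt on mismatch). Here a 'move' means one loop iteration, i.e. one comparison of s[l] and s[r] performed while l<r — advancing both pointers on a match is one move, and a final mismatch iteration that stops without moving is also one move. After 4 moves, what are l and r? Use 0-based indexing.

l=0 r=15: '7'=='7', l++,r--
l=1 r=14: '3'=='3', l++,r--
l=2 r=13: '7'=='7', l++,r--
l=3 r=12: '6'=='6', l++,r--

l=4, r=11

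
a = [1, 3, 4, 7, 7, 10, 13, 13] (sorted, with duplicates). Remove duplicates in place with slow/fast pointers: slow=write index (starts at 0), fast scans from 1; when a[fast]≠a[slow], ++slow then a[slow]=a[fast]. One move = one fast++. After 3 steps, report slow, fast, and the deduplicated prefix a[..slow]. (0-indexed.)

slow=3, fast=4, prefix=[1, 3, 4, 7]

slow=0 fast=1: a[fast]=3≠a[slow]=1 write a[1]=3, slow++,fast++
slow=1 fast=2: a[fast]=4≠a[slow]=3 write a[2]=4, slow++,fast++
slow=2 fast=3: a[fast]=7≠a[slow]=4 write a[3]=7, slow++,fast++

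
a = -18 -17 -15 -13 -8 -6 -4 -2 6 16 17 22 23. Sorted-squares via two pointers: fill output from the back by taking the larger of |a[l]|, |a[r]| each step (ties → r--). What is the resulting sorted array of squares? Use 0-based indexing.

[4, 16, 36, 36, 64, 169, 225, 256, 289, 289, 324, 484, 529]

[0,12] |-18|<=|23| out[12]=529 → r--
[0,11] |-18|<=|22| out[11]=484 → r--
[0,10] |-18|>|17| out[10]=324 → l++
[1,10] |-17|<=|17| out[9]=289 → r--
[1,9] |-17|>|16| out[8]=289 → l++
[2,9] |-15|<=|16| out[7]=256 → r--
[2,8] |-15|>|6| out[6]=225 → l++
[3,8] |-13|>|6| out[5]=169 → l++
[4,8] |-8|>|6| out[4]=64 → l++
[5,8] |-6|<=|6| out[3]=36 → r--
[5,7] |-6|>|-2| out[2]=36 → l++
[6,7] |-4|>|-2| out[1]=16 → l++
[7,7] |-2|<=|-2| out[0]=4 → r--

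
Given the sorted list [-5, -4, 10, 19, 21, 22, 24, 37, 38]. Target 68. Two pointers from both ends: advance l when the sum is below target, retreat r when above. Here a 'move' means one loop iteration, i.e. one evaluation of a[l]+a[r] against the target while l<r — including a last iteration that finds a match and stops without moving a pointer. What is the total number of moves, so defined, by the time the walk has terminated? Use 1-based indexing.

8 moves

l=1 r=9: -5+38=33 <68, l++
l=2 r=9: -4+38=34 <68, l++
l=3 r=9: 10+38=48 <68, l++
l=4 r=9: 19+38=57 <68, l++
l=5 r=9: 21+38=59 <68, l++
l=6 r=9: 22+38=60 <68, l++
l=7 r=9: 24+38=62 <68, l++
l=8 r=9: 37+38=75 >68, r--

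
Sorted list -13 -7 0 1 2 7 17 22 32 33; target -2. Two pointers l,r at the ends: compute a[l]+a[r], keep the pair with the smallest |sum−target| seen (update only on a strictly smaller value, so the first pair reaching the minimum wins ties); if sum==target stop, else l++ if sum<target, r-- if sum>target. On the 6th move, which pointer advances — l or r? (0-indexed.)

r

l=0 r=9: -13+33=20 d=22 *, r--
l=0 r=8: -13+32=19 d=21 *, r--
l=0 r=7: -13+22=9 d=11 *, r--
l=0 r=6: -13+17=4 d=6 *, r--
l=0 r=5: -13+7=-6 d=4 *, l++
l=1 r=5: -7+7=0 d=2 *, r--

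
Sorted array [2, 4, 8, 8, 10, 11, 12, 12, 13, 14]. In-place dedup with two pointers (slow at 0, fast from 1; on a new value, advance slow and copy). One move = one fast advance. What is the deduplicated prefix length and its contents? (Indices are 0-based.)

length 8; prefix = [2, 4, 8, 10, 11, 12, 13, 14]

slow=0 fast=1: a[fast]=4≠a[slow]=2 write a[1]=4, slow++,fast++
slow=1 fast=2: a[fast]=8≠a[slow]=4 write a[2]=8, slow++,fast++
slow=2 fast=3: a[fast]=8=a[slow] dup, fast++
slow=2 fast=4: a[fast]=10≠a[slow]=8 write a[3]=10, slow++,fast++
slow=3 fast=5: a[fast]=11≠a[slow]=10 write a[4]=11, slow++,fast++
slow=4 fast=6: a[fast]=12≠a[slow]=11 write a[5]=12, slow++,fast++
slow=5 fast=7: a[fast]=12=a[slow] dup, fast++
slow=5 fast=8: a[fast]=13≠a[slow]=12 write a[6]=13, slow++,fast++
slow=6 fast=9: a[fast]=14≠a[slow]=13 write a[7]=14, slow++,fast++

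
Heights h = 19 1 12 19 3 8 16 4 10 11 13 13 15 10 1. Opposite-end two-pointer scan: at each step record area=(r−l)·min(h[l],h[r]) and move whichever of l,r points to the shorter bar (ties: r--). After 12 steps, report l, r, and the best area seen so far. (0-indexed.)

l=0 r=14: min(19,1)*14=14 best=14 *, r--
l=0 r=13: min(19,10)*13=130 best=130 *, r--
l=0 r=12: min(19,15)*12=180 best=180 *, r--
l=0 r=11: min(19,13)*11=143 best=180, r--
l=0 r=10: min(19,13)*10=130 best=180, r--
l=0 r=9: min(19,11)*9=99 best=180, r--
l=0 r=8: min(19,10)*8=80 best=180, r--
l=0 r=7: min(19,4)*7=28 best=180, r--
l=0 r=6: min(19,16)*6=96 best=180, r--
l=0 r=5: min(19,8)*5=40 best=180, r--
l=0 r=4: min(19,3)*4=12 best=180, r--
l=0 r=3: min(19,19)*3=57 best=180, r--

l=0, r=2, best area=180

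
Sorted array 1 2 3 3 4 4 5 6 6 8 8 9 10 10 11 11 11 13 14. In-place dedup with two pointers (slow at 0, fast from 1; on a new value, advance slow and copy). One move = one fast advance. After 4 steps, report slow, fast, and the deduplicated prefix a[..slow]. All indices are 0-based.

slow=3, fast=5, prefix=[1, 2, 3, 4]

(s=0,f=1) a[fast]=2≠a[slow]=1 write a[1]=2 → slow++,fast++
(s=1,f=2) a[fast]=3≠a[slow]=2 write a[2]=3 → slow++,fast++
(s=2,f=3) a[fast]=3=a[slow] dup → fast++
(s=2,f=4) a[fast]=4≠a[slow]=3 write a[3]=4 → slow++,fast++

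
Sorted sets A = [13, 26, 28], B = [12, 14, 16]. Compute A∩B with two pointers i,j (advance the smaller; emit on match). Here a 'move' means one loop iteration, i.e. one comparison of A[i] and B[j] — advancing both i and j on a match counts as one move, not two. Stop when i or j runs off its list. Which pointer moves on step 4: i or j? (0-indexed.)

j

i=0 j=0: 13>12, j++
i=0 j=1: 13<14, i++
i=1 j=1: 26>14, j++
i=1 j=2: 26>16, j++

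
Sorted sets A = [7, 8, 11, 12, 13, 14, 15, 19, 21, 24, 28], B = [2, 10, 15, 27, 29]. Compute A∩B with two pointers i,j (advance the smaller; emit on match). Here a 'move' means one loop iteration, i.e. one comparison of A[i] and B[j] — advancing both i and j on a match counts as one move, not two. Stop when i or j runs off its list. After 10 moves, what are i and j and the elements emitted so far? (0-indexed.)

i=8, j=3, emitted=[15]

i=0 j=0: 7>2, j++
i=0 j=1: 7<10, i++
i=1 j=1: 8<10, i++
i=2 j=1: 11>10, j++
i=2 j=2: 11<15, i++
i=3 j=2: 12<15, i++
i=4 j=2: 13<15, i++
i=5 j=2: 14<15, i++
i=6 j=2: 15==15 emit, i++,j++
i=7 j=3: 19<27, i++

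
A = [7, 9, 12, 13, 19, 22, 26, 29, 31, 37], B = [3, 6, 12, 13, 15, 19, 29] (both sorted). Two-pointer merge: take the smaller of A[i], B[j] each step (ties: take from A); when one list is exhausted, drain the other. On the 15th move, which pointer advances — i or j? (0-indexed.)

[i=0,j=0] A[i]=7>B[j]=3 take 3 → j++
[i=0,j=1] A[i]=7>B[j]=6 take 6 → j++
[i=0,j=2] A[i]=7<=B[j]=12 take 7 → i++
[i=1,j=2] A[i]=9<=B[j]=12 take 9 → i++
[i=2,j=2] A[i]=12<=B[j]=12 take 12 → i++
[i=3,j=2] A[i]=13>B[j]=12 take 12 → j++
[i=3,j=3] A[i]=13<=B[j]=13 take 13 → i++
[i=4,j=3] A[i]=19>B[j]=13 take 13 → j++
[i=4,j=4] A[i]=19>B[j]=15 take 15 → j++
[i=4,j=5] A[i]=19<=B[j]=19 take 19 → i++
[i=5,j=5] A[i]=22>B[j]=19 take 19 → j++
[i=5,j=6] A[i]=22<=B[j]=29 take 22 → i++
[i=6,j=6] A[i]=26<=B[j]=29 take 26 → i++
[i=7,j=6] A[i]=29<=B[j]=29 take 29 → i++
[i=8,j=6] A[i]=31>B[j]=29 take 29 → j++

j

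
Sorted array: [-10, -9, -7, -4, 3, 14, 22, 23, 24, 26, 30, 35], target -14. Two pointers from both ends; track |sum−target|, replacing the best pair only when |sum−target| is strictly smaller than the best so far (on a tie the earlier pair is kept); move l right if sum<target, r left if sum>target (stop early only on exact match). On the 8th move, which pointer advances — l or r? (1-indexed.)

[1,12] -10+35=25 d=39 * → r--
[1,11] -10+30=20 d=34 * → r--
[1,10] -10+26=16 d=30 * → r--
[1,9] -10+24=14 d=28 * → r--
[1,8] -10+23=13 d=27 * → r--
[1,7] -10+22=12 d=26 * → r--
[1,6] -10+14=4 d=18 * → r--
[1,5] -10+3=-7 d=7 * → r--

r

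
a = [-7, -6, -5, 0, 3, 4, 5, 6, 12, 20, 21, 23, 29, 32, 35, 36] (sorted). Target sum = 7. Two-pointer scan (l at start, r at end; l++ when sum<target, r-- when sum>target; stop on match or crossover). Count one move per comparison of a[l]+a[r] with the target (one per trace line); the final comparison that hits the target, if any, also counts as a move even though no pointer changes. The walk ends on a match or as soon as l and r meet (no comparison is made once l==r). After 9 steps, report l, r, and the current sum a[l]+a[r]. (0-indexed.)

l=0 r=15: -7+36=29 >7, r--
l=0 r=14: -7+35=28 >7, r--
l=0 r=13: -7+32=25 >7, r--
l=0 r=12: -7+29=22 >7, r--
l=0 r=11: -7+23=16 >7, r--
l=0 r=10: -7+21=14 >7, r--
l=0 r=9: -7+20=13 >7, r--
l=0 r=8: -7+12=5 <7, l++
l=1 r=8: -6+12=6 <7, l++

l=2, r=8, sum=7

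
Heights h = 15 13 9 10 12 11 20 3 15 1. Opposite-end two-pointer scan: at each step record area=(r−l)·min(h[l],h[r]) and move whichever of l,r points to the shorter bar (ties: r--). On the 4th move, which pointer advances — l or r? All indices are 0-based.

l

[0,9] min(15,1)*9=9 best=9 * → r--
[0,8] min(15,15)*8=120 best=120 * → r--
[0,7] min(15,3)*7=21 best=120 → r--
[0,6] min(15,20)*6=90 best=120 → l++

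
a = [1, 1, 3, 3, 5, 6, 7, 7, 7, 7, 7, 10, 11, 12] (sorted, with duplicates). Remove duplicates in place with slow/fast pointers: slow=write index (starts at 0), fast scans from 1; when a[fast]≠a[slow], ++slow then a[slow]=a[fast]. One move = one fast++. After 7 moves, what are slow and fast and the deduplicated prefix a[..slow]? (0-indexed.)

slow=4, fast=8, prefix=[1, 3, 5, 6, 7]

(s=0,f=1) a[fast]=1=a[slow] dup → fast++
(s=0,f=2) a[fast]=3≠a[slow]=1 write a[1]=3 → slow++,fast++
(s=1,f=3) a[fast]=3=a[slow] dup → fast++
(s=1,f=4) a[fast]=5≠a[slow]=3 write a[2]=5 → slow++,fast++
(s=2,f=5) a[fast]=6≠a[slow]=5 write a[3]=6 → slow++,fast++
(s=3,f=6) a[fast]=7≠a[slow]=6 write a[4]=7 → slow++,fast++
(s=4,f=7) a[fast]=7=a[slow] dup → fast++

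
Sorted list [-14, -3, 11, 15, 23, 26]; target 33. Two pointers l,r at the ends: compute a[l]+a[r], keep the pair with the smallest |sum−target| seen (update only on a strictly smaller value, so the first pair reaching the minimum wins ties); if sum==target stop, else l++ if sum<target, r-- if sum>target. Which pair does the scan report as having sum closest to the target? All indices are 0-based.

[0,5] -14+26=12 d=21 * → l++
[1,5] -3+26=23 d=10 * → l++
[2,5] 11+26=37 d=4 * → r--
[2,4] 11+23=34 d=1 * → r--
[2,3] 11+15=26 d=7 → l++

pair (11, 23) with sum 34 (|Δ|=1)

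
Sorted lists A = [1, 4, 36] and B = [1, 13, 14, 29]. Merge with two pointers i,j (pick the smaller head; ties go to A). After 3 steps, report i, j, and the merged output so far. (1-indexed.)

i=3, j=2, merged so far=[1, 1, 4]

[i=1,j=1] A[i]=1<=B[j]=1 take 1 → i++
[i=2,j=1] A[i]=4>B[j]=1 take 1 → j++
[i=2,j=2] A[i]=4<=B[j]=13 take 4 → i++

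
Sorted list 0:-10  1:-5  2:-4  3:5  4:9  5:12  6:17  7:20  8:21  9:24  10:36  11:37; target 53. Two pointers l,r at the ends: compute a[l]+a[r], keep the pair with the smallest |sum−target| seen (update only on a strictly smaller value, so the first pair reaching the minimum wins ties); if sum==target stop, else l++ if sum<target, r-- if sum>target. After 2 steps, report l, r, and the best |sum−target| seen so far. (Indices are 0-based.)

l=0 r=11: -10+37=27 d=26 *, l++
l=1 r=11: -5+37=32 d=21 *, l++

l=2, r=11, best |Δ|=21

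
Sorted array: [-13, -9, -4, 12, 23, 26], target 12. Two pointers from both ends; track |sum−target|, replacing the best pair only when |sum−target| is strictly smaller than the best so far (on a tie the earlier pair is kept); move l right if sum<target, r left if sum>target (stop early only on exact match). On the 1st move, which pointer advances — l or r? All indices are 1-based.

r

l=1 r=6: -13+26=13 d=1 *, r--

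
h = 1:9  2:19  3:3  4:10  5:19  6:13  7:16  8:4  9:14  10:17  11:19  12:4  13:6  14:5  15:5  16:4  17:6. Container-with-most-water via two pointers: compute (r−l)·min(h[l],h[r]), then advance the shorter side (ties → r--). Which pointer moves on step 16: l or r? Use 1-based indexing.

r

[1,17] min(9,6)*16=96 best=96 * → r--
[1,16] min(9,4)*15=60 best=96 → r--
[1,15] min(9,5)*14=70 best=96 → r--
[1,14] min(9,5)*13=65 best=96 → r--
[1,13] min(9,6)*12=72 best=96 → r--
[1,12] min(9,4)*11=44 best=96 → r--
[1,11] min(9,19)*10=90 best=96 → l++
[2,11] min(19,19)*9=171 best=171 * → r--
[2,10] min(19,17)*8=136 best=171 → r--
[2,9] min(19,14)*7=98 best=171 → r--
[2,8] min(19,4)*6=24 best=171 → r--
[2,7] min(19,16)*5=80 best=171 → r--
[2,6] min(19,13)*4=52 best=171 → r--
[2,5] min(19,19)*3=57 best=171 → r--
[2,4] min(19,10)*2=20 best=171 → r--
[2,3] min(19,3)*1=3 best=171 → r--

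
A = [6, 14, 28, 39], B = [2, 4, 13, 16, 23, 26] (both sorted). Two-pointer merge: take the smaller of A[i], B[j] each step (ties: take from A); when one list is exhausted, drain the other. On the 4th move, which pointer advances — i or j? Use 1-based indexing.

i=1 j=1: A[i]=6>B[j]=2 take 2, j++
i=1 j=2: A[i]=6>B[j]=4 take 4, j++
i=1 j=3: A[i]=6<=B[j]=13 take 6, i++
i=2 j=3: A[i]=14>B[j]=13 take 13, j++

j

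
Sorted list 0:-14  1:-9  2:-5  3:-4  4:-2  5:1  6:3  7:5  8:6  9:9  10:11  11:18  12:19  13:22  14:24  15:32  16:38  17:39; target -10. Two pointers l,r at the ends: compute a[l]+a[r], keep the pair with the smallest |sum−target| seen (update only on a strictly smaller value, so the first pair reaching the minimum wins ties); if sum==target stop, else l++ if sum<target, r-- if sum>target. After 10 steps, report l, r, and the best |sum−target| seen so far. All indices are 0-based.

l=0 r=17: -14+39=25 d=35 *, r--
l=0 r=16: -14+38=24 d=34 *, r--
l=0 r=15: -14+32=18 d=28 *, r--
l=0 r=14: -14+24=10 d=20 *, r--
l=0 r=13: -14+22=8 d=18 *, r--
l=0 r=12: -14+19=5 d=15 *, r--
l=0 r=11: -14+18=4 d=14 *, r--
l=0 r=10: -14+11=-3 d=7 *, r--
l=0 r=9: -14+9=-5 d=5 *, r--
l=0 r=8: -14+6=-8 d=2 *, r--

l=0, r=7, best |Δ|=2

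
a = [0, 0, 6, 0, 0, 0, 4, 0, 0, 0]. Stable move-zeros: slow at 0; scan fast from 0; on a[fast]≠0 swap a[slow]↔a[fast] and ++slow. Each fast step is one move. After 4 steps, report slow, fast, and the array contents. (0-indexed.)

(s=0,f=0) a[fast]=0 → fast++
(s=0,f=1) a[fast]=0 → fast++
(s=0,f=2) a[fast]=6≠0 swap→a[0]=6 → slow++,fast++
(s=1,f=3) a[fast]=0 → fast++

slow=1, fast=4, a=[6, 0, 0, 0, 0, 0, 4, 0, 0, 0]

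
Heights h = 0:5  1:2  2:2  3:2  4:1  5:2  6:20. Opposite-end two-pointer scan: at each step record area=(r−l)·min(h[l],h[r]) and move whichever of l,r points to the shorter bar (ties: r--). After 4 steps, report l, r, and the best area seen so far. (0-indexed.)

l=4, r=6, best area=30

l=0 r=6: min(5,20)*6=30 best=30 *, l++
l=1 r=6: min(2,20)*5=10 best=30, l++
l=2 r=6: min(2,20)*4=8 best=30, l++
l=3 r=6: min(2,20)*3=6 best=30, l++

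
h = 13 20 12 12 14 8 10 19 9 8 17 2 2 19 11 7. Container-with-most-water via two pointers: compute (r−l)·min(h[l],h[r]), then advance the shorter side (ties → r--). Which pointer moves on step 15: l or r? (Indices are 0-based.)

r

[0,15] min(13,7)*15=105 best=105 * → r--
[0,14] min(13,11)*14=154 best=154 * → r--
[0,13] min(13,19)*13=169 best=169 * → l++
[1,13] min(20,19)*12=228 best=228 * → r--
[1,12] min(20,2)*11=22 best=228 → r--
[1,11] min(20,2)*10=20 best=228 → r--
[1,10] min(20,17)*9=153 best=228 → r--
[1,9] min(20,8)*8=64 best=228 → r--
[1,8] min(20,9)*7=63 best=228 → r--
[1,7] min(20,19)*6=114 best=228 → r--
[1,6] min(20,10)*5=50 best=228 → r--
[1,5] min(20,8)*4=32 best=228 → r--
[1,4] min(20,14)*3=42 best=228 → r--
[1,3] min(20,12)*2=24 best=228 → r--
[1,2] min(20,12)*1=12 best=228 → r--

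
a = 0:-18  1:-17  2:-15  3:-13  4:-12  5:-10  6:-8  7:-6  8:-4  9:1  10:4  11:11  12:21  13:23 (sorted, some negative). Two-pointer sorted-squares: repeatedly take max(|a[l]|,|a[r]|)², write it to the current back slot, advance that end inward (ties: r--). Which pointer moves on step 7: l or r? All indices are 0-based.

[0,13] |-18|<=|23| out[13]=529 → r--
[0,12] |-18|<=|21| out[12]=441 → r--
[0,11] |-18|>|11| out[11]=324 → l++
[1,11] |-17|>|11| out[10]=289 → l++
[2,11] |-15|>|11| out[9]=225 → l++
[3,11] |-13|>|11| out[8]=169 → l++
[4,11] |-12|>|11| out[7]=144 → l++

l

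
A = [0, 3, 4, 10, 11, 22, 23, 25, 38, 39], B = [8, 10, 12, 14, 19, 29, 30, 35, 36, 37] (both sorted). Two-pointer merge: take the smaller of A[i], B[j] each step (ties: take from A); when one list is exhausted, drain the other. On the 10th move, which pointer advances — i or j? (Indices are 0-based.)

i=0 j=0: A[i]=0<=B[j]=8 take 0, i++
i=1 j=0: A[i]=3<=B[j]=8 take 3, i++
i=2 j=0: A[i]=4<=B[j]=8 take 4, i++
i=3 j=0: A[i]=10>B[j]=8 take 8, j++
i=3 j=1: A[i]=10<=B[j]=10 take 10, i++
i=4 j=1: A[i]=11>B[j]=10 take 10, j++
i=4 j=2: A[i]=11<=B[j]=12 take 11, i++
i=5 j=2: A[i]=22>B[j]=12 take 12, j++
i=5 j=3: A[i]=22>B[j]=14 take 14, j++
i=5 j=4: A[i]=22>B[j]=19 take 19, j++

j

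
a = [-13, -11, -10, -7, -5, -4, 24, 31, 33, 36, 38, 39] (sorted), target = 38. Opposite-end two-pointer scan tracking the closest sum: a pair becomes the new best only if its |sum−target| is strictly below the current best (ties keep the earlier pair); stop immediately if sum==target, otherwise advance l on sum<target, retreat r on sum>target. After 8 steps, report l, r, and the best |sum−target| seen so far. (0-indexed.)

l=0 r=11: -13+39=26 d=12 *, l++
l=1 r=11: -11+39=28 d=10 *, l++
l=2 r=11: -10+39=29 d=9 *, l++
l=3 r=11: -7+39=32 d=6 *, l++
l=4 r=11: -5+39=34 d=4 *, l++
l=5 r=11: -4+39=35 d=3 *, l++
l=6 r=11: 24+39=63 d=25, r--
l=6 r=10: 24+38=62 d=24, r--

l=6, r=9, best |Δ|=3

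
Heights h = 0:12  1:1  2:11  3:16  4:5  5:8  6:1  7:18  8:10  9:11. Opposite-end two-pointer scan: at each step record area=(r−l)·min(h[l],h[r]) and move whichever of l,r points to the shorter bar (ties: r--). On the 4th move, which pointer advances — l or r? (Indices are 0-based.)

l

l=0 r=9: min(12,11)*9=99 best=99 *, r--
l=0 r=8: min(12,10)*8=80 best=99, r--
l=0 r=7: min(12,18)*7=84 best=99, l++
l=1 r=7: min(1,18)*6=6 best=99, l++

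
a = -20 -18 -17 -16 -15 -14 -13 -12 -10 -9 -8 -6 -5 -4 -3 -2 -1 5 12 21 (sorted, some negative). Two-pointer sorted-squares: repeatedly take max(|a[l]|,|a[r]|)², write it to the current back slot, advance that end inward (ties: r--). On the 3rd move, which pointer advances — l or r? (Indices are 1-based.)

l

l=1 r=20: |-20|<=|21| out[20]=441, r--
l=1 r=19: |-20|>|12| out[19]=400, l++
l=2 r=19: |-18|>|12| out[18]=324, l++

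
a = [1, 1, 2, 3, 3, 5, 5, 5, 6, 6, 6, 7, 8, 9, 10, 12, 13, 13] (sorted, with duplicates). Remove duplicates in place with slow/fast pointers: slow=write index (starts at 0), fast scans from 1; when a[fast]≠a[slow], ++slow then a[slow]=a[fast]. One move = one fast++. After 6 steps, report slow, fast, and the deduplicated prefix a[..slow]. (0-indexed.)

slow=3, fast=7, prefix=[1, 2, 3, 5]

(s=0,f=1) a[fast]=1=a[slow] dup → fast++
(s=0,f=2) a[fast]=2≠a[slow]=1 write a[1]=2 → slow++,fast++
(s=1,f=3) a[fast]=3≠a[slow]=2 write a[2]=3 → slow++,fast++
(s=2,f=4) a[fast]=3=a[slow] dup → fast++
(s=2,f=5) a[fast]=5≠a[slow]=3 write a[3]=5 → slow++,fast++
(s=3,f=6) a[fast]=5=a[slow] dup → fast++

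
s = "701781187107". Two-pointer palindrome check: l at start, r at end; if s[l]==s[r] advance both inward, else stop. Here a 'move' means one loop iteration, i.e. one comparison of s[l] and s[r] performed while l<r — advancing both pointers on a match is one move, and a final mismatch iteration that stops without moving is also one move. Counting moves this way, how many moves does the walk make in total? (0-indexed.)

6 moves

[0,11] '7'=='7' → l++,r--
[1,10] '0'=='0' → l++,r--
[2,9] '1'=='1' → l++,r--
[3,8] '7'=='7' → l++,r--
[4,7] '8'=='8' → l++,r--
[5,6] '1'=='1' → l++,r--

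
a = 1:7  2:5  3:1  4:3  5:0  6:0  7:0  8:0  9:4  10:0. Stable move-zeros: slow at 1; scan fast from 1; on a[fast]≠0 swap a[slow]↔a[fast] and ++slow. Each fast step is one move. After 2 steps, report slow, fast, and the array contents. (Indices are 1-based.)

(s=1,f=1) a[fast]=7≠0 swap→a[1]=7 → slow++,fast++
(s=2,f=2) a[fast]=5≠0 swap→a[2]=5 → slow++,fast++

slow=3, fast=3, a=[7, 5, 1, 3, 0, 0, 0, 0, 4, 0]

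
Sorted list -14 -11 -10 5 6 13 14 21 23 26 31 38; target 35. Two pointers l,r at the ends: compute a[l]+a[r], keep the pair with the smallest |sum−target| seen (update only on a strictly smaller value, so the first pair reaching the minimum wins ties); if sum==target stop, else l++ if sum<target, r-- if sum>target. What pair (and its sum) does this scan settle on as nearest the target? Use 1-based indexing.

[1,12] -14+38=24 d=11 * → l++
[2,12] -11+38=27 d=8 * → l++
[3,12] -10+38=28 d=7 * → l++
[4,12] 5+38=43 d=8 → r--
[4,11] 5+31=36 d=1 * → r--
[4,10] 5+26=31 d=4 → l++
[5,10] 6+26=32 d=3 → l++
[6,10] 13+26=39 d=4 → r--
[6,9] 13+23=36 d=1 → r--
[6,8] 13+21=34 d=1 → l++
[7,8] 14+21=35 d=0 * → stop

pair (14, 21) with sum 35 (|Δ|=0)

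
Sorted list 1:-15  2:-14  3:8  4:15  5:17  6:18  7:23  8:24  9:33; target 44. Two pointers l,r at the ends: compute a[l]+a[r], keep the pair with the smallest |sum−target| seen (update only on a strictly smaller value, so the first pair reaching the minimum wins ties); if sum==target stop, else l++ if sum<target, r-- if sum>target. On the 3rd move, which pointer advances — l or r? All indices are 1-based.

l=1 r=9: -15+33=18 d=26 *, l++
l=2 r=9: -14+33=19 d=25 *, l++
l=3 r=9: 8+33=41 d=3 *, l++

l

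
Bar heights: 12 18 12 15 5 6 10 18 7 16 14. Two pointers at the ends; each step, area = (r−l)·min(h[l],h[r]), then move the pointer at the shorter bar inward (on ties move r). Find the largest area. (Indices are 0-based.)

max area = 128

l=0 r=10: min(12,14)*10=120 best=120 *, l++
l=1 r=10: min(18,14)*9=126 best=126 *, r--
l=1 r=9: min(18,16)*8=128 best=128 *, r--
l=1 r=8: min(18,7)*7=49 best=128, r--
l=1 r=7: min(18,18)*6=108 best=128, r--
l=1 r=6: min(18,10)*5=50 best=128, r--
l=1 r=5: min(18,6)*4=24 best=128, r--
l=1 r=4: min(18,5)*3=15 best=128, r--
l=1 r=3: min(18,15)*2=30 best=128, r--
l=1 r=2: min(18,12)*1=12 best=128, r--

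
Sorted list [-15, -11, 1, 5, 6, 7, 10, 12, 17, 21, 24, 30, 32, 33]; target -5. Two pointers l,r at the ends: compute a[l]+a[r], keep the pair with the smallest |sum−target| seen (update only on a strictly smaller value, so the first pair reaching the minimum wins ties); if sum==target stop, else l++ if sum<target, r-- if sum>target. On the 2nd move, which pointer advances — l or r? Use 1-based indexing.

r

l=1 r=14: -15+33=18 d=23 *, r--
l=1 r=13: -15+32=17 d=22 *, r--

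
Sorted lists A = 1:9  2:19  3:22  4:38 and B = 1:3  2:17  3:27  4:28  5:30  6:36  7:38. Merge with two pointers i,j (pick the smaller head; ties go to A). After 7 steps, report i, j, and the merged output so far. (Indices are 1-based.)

[i=1,j=1] A[i]=9>B[j]=3 take 3 → j++
[i=1,j=2] A[i]=9<=B[j]=17 take 9 → i++
[i=2,j=2] A[i]=19>B[j]=17 take 17 → j++
[i=2,j=3] A[i]=19<=B[j]=27 take 19 → i++
[i=3,j=3] A[i]=22<=B[j]=27 take 22 → i++
[i=4,j=3] A[i]=38>B[j]=27 take 27 → j++
[i=4,j=4] A[i]=38>B[j]=28 take 28 → j++

i=4, j=5, merged so far=[3, 9, 17, 19, 22, 27, 28]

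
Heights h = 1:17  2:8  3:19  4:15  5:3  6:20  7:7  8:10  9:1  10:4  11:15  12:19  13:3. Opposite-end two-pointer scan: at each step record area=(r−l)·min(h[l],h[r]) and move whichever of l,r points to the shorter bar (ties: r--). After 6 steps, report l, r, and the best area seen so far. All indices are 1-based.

[1,13] min(17,3)*12=36 best=36 * → r--
[1,12] min(17,19)*11=187 best=187 * → l++
[2,12] min(8,19)*10=80 best=187 → l++
[3,12] min(19,19)*9=171 best=187 → r--
[3,11] min(19,15)*8=120 best=187 → r--
[3,10] min(19,4)*7=28 best=187 → r--

l=3, r=9, best area=187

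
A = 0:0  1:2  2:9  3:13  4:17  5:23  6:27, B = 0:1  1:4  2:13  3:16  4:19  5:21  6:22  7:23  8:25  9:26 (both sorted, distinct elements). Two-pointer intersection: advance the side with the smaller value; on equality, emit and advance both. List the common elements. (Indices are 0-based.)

i=0 j=0: 0<1, i++
i=1 j=0: 2>1, j++
i=1 j=1: 2<4, i++
i=2 j=1: 9>4, j++
i=2 j=2: 9<13, i++
i=3 j=2: 13==13 emit, i++,j++
i=4 j=3: 17>16, j++
i=4 j=4: 17<19, i++
i=5 j=4: 23>19, j++
i=5 j=5: 23>21, j++
i=5 j=6: 23>22, j++
i=5 j=7: 23==23 emit, i++,j++
i=6 j=8: 27>25, j++
i=6 j=9: 27>26, j++

intersection = [13, 23]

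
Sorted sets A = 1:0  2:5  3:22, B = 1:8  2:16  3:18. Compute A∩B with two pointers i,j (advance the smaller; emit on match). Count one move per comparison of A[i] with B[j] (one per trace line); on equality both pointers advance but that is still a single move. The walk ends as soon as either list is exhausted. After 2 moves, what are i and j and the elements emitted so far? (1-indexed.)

i=1 j=1: 0<8, i++
i=2 j=1: 5<8, i++

i=3, j=1, emitted=[]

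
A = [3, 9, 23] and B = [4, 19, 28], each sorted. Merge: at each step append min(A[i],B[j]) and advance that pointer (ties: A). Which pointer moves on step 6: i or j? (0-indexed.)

[i=0,j=0] A[i]=3<=B[j]=4 take 3 → i++
[i=1,j=0] A[i]=9>B[j]=4 take 4 → j++
[i=1,j=1] A[i]=9<=B[j]=19 take 9 → i++
[i=2,j=1] A[i]=23>B[j]=19 take 19 → j++
[i=2,j=2] A[i]=23<=B[j]=28 take 23 → i++
[i=3,j=2] A done, take B[j]=28 → j++

j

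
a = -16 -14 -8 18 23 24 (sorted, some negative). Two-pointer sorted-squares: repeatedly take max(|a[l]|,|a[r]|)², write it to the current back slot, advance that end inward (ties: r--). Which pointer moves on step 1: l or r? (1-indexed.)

r

l=1 r=6: |-16|<=|24| out[6]=576, r--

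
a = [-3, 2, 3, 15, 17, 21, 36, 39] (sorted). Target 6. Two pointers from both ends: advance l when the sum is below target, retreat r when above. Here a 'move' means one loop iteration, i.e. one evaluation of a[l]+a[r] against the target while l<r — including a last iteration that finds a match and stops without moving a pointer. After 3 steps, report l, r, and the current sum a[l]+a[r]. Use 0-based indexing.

l=0, r=4, sum=14

l=0 r=7: -3+39=36 >6, r--
l=0 r=6: -3+36=33 >6, r--
l=0 r=5: -3+21=18 >6, r--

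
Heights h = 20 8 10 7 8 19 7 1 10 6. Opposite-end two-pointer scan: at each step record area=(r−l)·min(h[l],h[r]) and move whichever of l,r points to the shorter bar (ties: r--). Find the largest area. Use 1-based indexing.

max area = 95

[1,10] min(20,6)*9=54 best=54 * → r--
[1,9] min(20,10)*8=80 best=80 * → r--
[1,8] min(20,1)*7=7 best=80 → r--
[1,7] min(20,7)*6=42 best=80 → r--
[1,6] min(20,19)*5=95 best=95 * → r--
[1,5] min(20,8)*4=32 best=95 → r--
[1,4] min(20,7)*3=21 best=95 → r--
[1,3] min(20,10)*2=20 best=95 → r--
[1,2] min(20,8)*1=8 best=95 → r--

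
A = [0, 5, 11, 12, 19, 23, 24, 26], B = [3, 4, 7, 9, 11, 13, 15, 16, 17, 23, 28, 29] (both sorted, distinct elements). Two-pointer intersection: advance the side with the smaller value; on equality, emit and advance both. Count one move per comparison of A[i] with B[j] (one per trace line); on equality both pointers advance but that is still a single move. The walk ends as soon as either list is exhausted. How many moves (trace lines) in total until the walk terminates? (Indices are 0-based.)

16 moves

[i=0,j=0] 0<3 → i++
[i=1,j=0] 5>3 → j++
[i=1,j=1] 5>4 → j++
[i=1,j=2] 5<7 → i++
[i=2,j=2] 11>7 → j++
[i=2,j=3] 11>9 → j++
[i=2,j=4] 11==11 emit → i++,j++
[i=3,j=5] 12<13 → i++
[i=4,j=5] 19>13 → j++
[i=4,j=6] 19>15 → j++
[i=4,j=7] 19>16 → j++
[i=4,j=8] 19>17 → j++
[i=4,j=9] 19<23 → i++
[i=5,j=9] 23==23 emit → i++,j++
[i=6,j=10] 24<28 → i++
[i=7,j=10] 26<28 → i++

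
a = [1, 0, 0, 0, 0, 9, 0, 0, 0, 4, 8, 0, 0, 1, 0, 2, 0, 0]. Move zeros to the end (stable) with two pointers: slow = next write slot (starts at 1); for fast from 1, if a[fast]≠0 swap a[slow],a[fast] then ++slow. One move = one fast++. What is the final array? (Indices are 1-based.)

[1, 9, 4, 8, 1, 2, 0, 0, 0, 0, 0, 0, 0, 0, 0, 0, 0, 0]

(s=1,f=1) a[fast]=1≠0 swap→a[1]=1 → slow++,fast++
(s=2,f=2) a[fast]=0 → fast++
(s=2,f=3) a[fast]=0 → fast++
(s=2,f=4) a[fast]=0 → fast++
(s=2,f=5) a[fast]=0 → fast++
(s=2,f=6) a[fast]=9≠0 swap→a[2]=9 → slow++,fast++
(s=3,f=7) a[fast]=0 → fast++
(s=3,f=8) a[fast]=0 → fast++
(s=3,f=9) a[fast]=0 → fast++
(s=3,f=10) a[fast]=4≠0 swap→a[3]=4 → slow++,fast++
(s=4,f=11) a[fast]=8≠0 swap→a[4]=8 → slow++,fast++
(s=5,f=12) a[fast]=0 → fast++
(s=5,f=13) a[fast]=0 → fast++
(s=5,f=14) a[fast]=1≠0 swap→a[5]=1 → slow++,fast++
(s=6,f=15) a[fast]=0 → fast++
(s=6,f=16) a[fast]=2≠0 swap→a[6]=2 → slow++,fast++
(s=7,f=17) a[fast]=0 → fast++
(s=7,f=18) a[fast]=0 → fast++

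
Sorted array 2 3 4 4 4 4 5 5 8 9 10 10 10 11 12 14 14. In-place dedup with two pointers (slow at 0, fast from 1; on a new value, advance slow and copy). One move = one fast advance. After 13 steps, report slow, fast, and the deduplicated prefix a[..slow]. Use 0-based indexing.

slow=0 fast=1: a[fast]=3≠a[slow]=2 write a[1]=3, slow++,fast++
slow=1 fast=2: a[fast]=4≠a[slow]=3 write a[2]=4, slow++,fast++
slow=2 fast=3: a[fast]=4=a[slow] dup, fast++
slow=2 fast=4: a[fast]=4=a[slow] dup, fast++
slow=2 fast=5: a[fast]=4=a[slow] dup, fast++
slow=2 fast=6: a[fast]=5≠a[slow]=4 write a[3]=5, slow++,fast++
slow=3 fast=7: a[fast]=5=a[slow] dup, fast++
slow=3 fast=8: a[fast]=8≠a[slow]=5 write a[4]=8, slow++,fast++
slow=4 fast=9: a[fast]=9≠a[slow]=8 write a[5]=9, slow++,fast++
slow=5 fast=10: a[fast]=10≠a[slow]=9 write a[6]=10, slow++,fast++
slow=6 fast=11: a[fast]=10=a[slow] dup, fast++
slow=6 fast=12: a[fast]=10=a[slow] dup, fast++
slow=6 fast=13: a[fast]=11≠a[slow]=10 write a[7]=11, slow++,fast++

slow=7, fast=14, prefix=[2, 3, 4, 5, 8, 9, 10, 11]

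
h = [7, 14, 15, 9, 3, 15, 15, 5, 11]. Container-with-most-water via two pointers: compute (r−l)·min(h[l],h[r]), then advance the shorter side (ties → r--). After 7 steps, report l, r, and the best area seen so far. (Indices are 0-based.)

l=2, r=3, best area=77

l=0 r=8: min(7,11)*8=56 best=56 *, l++
l=1 r=8: min(14,11)*7=77 best=77 *, r--
l=1 r=7: min(14,5)*6=30 best=77, r--
l=1 r=6: min(14,15)*5=70 best=77, l++
l=2 r=6: min(15,15)*4=60 best=77, r--
l=2 r=5: min(15,15)*3=45 best=77, r--
l=2 r=4: min(15,3)*2=6 best=77, r--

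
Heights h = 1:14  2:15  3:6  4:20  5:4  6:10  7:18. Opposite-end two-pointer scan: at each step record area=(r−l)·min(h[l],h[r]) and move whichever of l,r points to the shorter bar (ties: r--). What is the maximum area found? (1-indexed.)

max area = 84

l=1 r=7: min(14,18)*6=84 best=84 *, l++
l=2 r=7: min(15,18)*5=75 best=84, l++
l=3 r=7: min(6,18)*4=24 best=84, l++
l=4 r=7: min(20,18)*3=54 best=84, r--
l=4 r=6: min(20,10)*2=20 best=84, r--
l=4 r=5: min(20,4)*1=4 best=84, r--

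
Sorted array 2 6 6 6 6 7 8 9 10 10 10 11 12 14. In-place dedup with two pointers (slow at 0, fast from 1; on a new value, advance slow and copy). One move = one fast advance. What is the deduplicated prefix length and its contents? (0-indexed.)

(s=0,f=1) a[fast]=6≠a[slow]=2 write a[1]=6 → slow++,fast++
(s=1,f=2) a[fast]=6=a[slow] dup → fast++
(s=1,f=3) a[fast]=6=a[slow] dup → fast++
(s=1,f=4) a[fast]=6=a[slow] dup → fast++
(s=1,f=5) a[fast]=7≠a[slow]=6 write a[2]=7 → slow++,fast++
(s=2,f=6) a[fast]=8≠a[slow]=7 write a[3]=8 → slow++,fast++
(s=3,f=7) a[fast]=9≠a[slow]=8 write a[4]=9 → slow++,fast++
(s=4,f=8) a[fast]=10≠a[slow]=9 write a[5]=10 → slow++,fast++
(s=5,f=9) a[fast]=10=a[slow] dup → fast++
(s=5,f=10) a[fast]=10=a[slow] dup → fast++
(s=5,f=11) a[fast]=11≠a[slow]=10 write a[6]=11 → slow++,fast++
(s=6,f=12) a[fast]=12≠a[slow]=11 write a[7]=12 → slow++,fast++
(s=7,f=13) a[fast]=14≠a[slow]=12 write a[8]=14 → slow++,fast++

length 9; prefix = [2, 6, 7, 8, 9, 10, 11, 12, 14]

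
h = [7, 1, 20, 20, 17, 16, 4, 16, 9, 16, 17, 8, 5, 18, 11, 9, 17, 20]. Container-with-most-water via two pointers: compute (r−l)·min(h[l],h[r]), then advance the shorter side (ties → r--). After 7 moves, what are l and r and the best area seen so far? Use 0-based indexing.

[0,17] min(7,20)*17=119 best=119 * → l++
[1,17] min(1,20)*16=16 best=119 → l++
[2,17] min(20,20)*15=300 best=300 * → r--
[2,16] min(20,17)*14=238 best=300 → r--
[2,15] min(20,9)*13=117 best=300 → r--
[2,14] min(20,11)*12=132 best=300 → r--
[2,13] min(20,18)*11=198 best=300 → r--

l=2, r=12, best area=300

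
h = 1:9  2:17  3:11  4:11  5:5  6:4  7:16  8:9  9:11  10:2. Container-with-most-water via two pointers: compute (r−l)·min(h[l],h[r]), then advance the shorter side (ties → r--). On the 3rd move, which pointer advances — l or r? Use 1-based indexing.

r

[1,10] min(9,2)*9=18 best=18 * → r--
[1,9] min(9,11)*8=72 best=72 * → l++
[2,9] min(17,11)*7=77 best=77 * → r--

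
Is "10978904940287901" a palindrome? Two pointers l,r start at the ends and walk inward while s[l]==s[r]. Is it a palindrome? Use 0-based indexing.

[0,16] '1'=='1' → l++,r--
[1,15] '0'=='0' → l++,r--
[2,14] '9'=='9' → l++,r--
[3,13] '7'=='7' → l++,r--
[4,12] '8'=='8' → l++,r--
[5,11] '9'!='2' → stop

not a palindrome (mismatch at 5,11)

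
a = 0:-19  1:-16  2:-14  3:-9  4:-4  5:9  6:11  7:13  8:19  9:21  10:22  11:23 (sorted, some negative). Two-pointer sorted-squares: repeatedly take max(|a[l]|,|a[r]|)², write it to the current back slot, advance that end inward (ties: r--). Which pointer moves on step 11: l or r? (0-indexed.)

l=0 r=11: |-19|<=|23| out[11]=529, r--
l=0 r=10: |-19|<=|22| out[10]=484, r--
l=0 r=9: |-19|<=|21| out[9]=441, r--
l=0 r=8: |-19|<=|19| out[8]=361, r--
l=0 r=7: |-19|>|13| out[7]=361, l++
l=1 r=7: |-16|>|13| out[6]=256, l++
l=2 r=7: |-14|>|13| out[5]=196, l++
l=3 r=7: |-9|<=|13| out[4]=169, r--
l=3 r=6: |-9|<=|11| out[3]=121, r--
l=3 r=5: |-9|<=|9| out[2]=81, r--
l=3 r=4: |-9|>|-4| out[1]=81, l++

l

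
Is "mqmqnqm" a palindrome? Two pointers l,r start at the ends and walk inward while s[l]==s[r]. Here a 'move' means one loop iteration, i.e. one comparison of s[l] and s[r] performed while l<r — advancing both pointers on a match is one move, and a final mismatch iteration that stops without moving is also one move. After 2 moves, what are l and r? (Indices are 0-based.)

l=2, r=4

l=0 r=6: 'm'=='m', l++,r--
l=1 r=5: 'q'=='q', l++,r--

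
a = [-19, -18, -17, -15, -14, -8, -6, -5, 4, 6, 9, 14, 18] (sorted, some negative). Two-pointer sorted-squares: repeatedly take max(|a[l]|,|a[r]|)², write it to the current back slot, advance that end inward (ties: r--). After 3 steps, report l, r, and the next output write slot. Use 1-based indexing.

l=3, r=12, next write slot=10

[1,13] |-19|>|18| out[13]=361 → l++
[2,13] |-18|<=|18| out[12]=324 → r--
[2,12] |-18|>|14| out[11]=324 → l++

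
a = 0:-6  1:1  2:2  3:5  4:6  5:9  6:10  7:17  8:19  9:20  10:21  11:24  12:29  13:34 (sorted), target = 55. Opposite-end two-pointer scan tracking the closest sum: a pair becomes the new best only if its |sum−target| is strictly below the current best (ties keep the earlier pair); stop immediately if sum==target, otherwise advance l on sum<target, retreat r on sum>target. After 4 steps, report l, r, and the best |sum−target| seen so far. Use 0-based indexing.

l=4, r=13, best |Δ|=16

l=0 r=13: -6+34=28 d=27 *, l++
l=1 r=13: 1+34=35 d=20 *, l++
l=2 r=13: 2+34=36 d=19 *, l++
l=3 r=13: 5+34=39 d=16 *, l++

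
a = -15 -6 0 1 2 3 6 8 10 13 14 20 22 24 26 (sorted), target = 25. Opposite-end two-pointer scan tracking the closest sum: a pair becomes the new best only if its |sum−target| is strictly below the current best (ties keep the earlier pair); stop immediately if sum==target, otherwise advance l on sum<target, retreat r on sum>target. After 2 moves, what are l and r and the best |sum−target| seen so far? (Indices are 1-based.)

l=3, r=15, best |Δ|=5

l=1 r=15: -15+26=11 d=14 *, l++
l=2 r=15: -6+26=20 d=5 *, l++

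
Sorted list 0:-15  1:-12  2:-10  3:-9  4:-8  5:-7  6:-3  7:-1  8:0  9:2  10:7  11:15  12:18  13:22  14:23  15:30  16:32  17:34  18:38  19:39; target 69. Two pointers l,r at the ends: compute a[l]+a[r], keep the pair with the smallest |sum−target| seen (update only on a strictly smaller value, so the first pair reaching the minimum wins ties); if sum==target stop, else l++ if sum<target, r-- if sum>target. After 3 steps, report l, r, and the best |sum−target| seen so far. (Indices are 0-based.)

l=3, r=19, best |Δ|=40

l=0 r=19: -15+39=24 d=45 *, l++
l=1 r=19: -12+39=27 d=42 *, l++
l=2 r=19: -10+39=29 d=40 *, l++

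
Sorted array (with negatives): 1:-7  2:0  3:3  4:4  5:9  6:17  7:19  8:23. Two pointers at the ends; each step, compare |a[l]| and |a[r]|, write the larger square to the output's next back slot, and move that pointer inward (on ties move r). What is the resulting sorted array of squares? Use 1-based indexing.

[0, 9, 16, 49, 81, 289, 361, 529]

l=1 r=8: |-7|<=|23| out[8]=529, r--
l=1 r=7: |-7|<=|19| out[7]=361, r--
l=1 r=6: |-7|<=|17| out[6]=289, r--
l=1 r=5: |-7|<=|9| out[5]=81, r--
l=1 r=4: |-7|>|4| out[4]=49, l++
l=2 r=4: |0|<=|4| out[3]=16, r--
l=2 r=3: |0|<=|3| out[2]=9, r--
l=2 r=2: |0|<=|0| out[1]=0, r--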